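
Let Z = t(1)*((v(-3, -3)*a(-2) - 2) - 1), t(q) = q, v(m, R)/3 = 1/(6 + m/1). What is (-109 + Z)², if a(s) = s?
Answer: 12996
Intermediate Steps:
v(m, R) = 3/(6 + m) (v(m, R) = 3/(6 + m/1) = 3/(6 + m*1) = 3/(6 + m))
Z = -5 (Z = 1*(((3/(6 - 3))*(-2) - 2) - 1) = 1*(((3/3)*(-2) - 2) - 1) = 1*(((3*(⅓))*(-2) - 2) - 1) = 1*((1*(-2) - 2) - 1) = 1*((-2 - 2) - 1) = 1*(-4 - 1) = 1*(-5) = -5)
(-109 + Z)² = (-109 - 5)² = (-114)² = 12996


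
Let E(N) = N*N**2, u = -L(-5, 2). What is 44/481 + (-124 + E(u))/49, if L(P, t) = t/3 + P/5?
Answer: -1551695/636363 ≈ -2.4384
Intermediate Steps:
L(P, t) = t/3 + P/5 (L(P, t) = t*(1/3) + P*(1/5) = t/3 + P/5)
u = 1/3 (u = -((1/3)*2 + (1/5)*(-5)) = -(2/3 - 1) = -1*(-1/3) = 1/3 ≈ 0.33333)
E(N) = N**3
44/481 + (-124 + E(u))/49 = 44/481 + (-124 + (1/3)**3)/49 = 44*(1/481) + (-124 + 1/27)*(1/49) = 44/481 - 3347/27*1/49 = 44/481 - 3347/1323 = -1551695/636363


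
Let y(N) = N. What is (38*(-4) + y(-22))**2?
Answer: 30276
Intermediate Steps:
(38*(-4) + y(-22))**2 = (38*(-4) - 22)**2 = (-152 - 22)**2 = (-174)**2 = 30276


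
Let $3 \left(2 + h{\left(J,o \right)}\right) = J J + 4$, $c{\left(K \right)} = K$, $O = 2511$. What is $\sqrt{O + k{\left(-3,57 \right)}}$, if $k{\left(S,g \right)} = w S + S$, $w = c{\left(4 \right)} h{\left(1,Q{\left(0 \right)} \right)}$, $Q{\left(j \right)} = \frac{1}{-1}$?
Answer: $4 \sqrt{157} \approx 50.12$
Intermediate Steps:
$Q{\left(j \right)} = -1$
$h{\left(J,o \right)} = - \frac{2}{3} + \frac{J^{2}}{3}$ ($h{\left(J,o \right)} = -2 + \frac{J J + 4}{3} = -2 + \frac{J^{2} + 4}{3} = -2 + \frac{4 + J^{2}}{3} = -2 + \left(\frac{4}{3} + \frac{J^{2}}{3}\right) = - \frac{2}{3} + \frac{J^{2}}{3}$)
$w = - \frac{4}{3}$ ($w = 4 \left(- \frac{2}{3} + \frac{1^{2}}{3}\right) = 4 \left(- \frac{2}{3} + \frac{1}{3} \cdot 1\right) = 4 \left(- \frac{2}{3} + \frac{1}{3}\right) = 4 \left(- \frac{1}{3}\right) = - \frac{4}{3} \approx -1.3333$)
$k{\left(S,g \right)} = - \frac{S}{3}$ ($k{\left(S,g \right)} = - \frac{4 S}{3} + S = - \frac{S}{3}$)
$\sqrt{O + k{\left(-3,57 \right)}} = \sqrt{2511 - -1} = \sqrt{2511 + 1} = \sqrt{2512} = 4 \sqrt{157}$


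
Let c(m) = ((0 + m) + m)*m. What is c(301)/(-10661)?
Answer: -25886/1523 ≈ -16.997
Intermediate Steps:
c(m) = 2*m**2 (c(m) = (m + m)*m = (2*m)*m = 2*m**2)
c(301)/(-10661) = (2*301**2)/(-10661) = (2*90601)*(-1/10661) = 181202*(-1/10661) = -25886/1523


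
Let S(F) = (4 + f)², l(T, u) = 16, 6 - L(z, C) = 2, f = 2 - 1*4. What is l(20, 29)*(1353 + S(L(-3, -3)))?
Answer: 21712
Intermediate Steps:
f = -2 (f = 2 - 4 = -2)
L(z, C) = 4 (L(z, C) = 6 - 1*2 = 6 - 2 = 4)
S(F) = 4 (S(F) = (4 - 2)² = 2² = 4)
l(20, 29)*(1353 + S(L(-3, -3))) = 16*(1353 + 4) = 16*1357 = 21712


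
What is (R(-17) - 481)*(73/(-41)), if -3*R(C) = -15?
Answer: 34748/41 ≈ 847.51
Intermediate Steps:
R(C) = 5 (R(C) = -1/3*(-15) = 5)
(R(-17) - 481)*(73/(-41)) = (5 - 481)*(73/(-41)) = -34748*(-1)/41 = -476*(-73/41) = 34748/41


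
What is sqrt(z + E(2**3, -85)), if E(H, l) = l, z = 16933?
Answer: 36*sqrt(13) ≈ 129.80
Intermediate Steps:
sqrt(z + E(2**3, -85)) = sqrt(16933 - 85) = sqrt(16848) = 36*sqrt(13)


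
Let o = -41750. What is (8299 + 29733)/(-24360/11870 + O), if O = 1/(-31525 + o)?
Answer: -3307925427600/178499087 ≈ -18532.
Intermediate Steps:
O = -1/73275 (O = 1/(-31525 - 41750) = 1/(-73275) = -1/73275 ≈ -1.3647e-5)
(8299 + 29733)/(-24360/11870 + O) = (8299 + 29733)/(-24360/11870 - 1/73275) = 38032/(-24360*1/11870 - 1/73275) = 38032/(-2436/1187 - 1/73275) = 38032/(-178499087/86977425) = 38032*(-86977425/178499087) = -3307925427600/178499087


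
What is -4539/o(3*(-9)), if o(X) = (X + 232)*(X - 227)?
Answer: 4539/52070 ≈ 0.087171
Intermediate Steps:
o(X) = (-227 + X)*(232 + X) (o(X) = (232 + X)*(-227 + X) = (-227 + X)*(232 + X))
-4539/o(3*(-9)) = -4539/(-52664 + (3*(-9))² + 5*(3*(-9))) = -4539/(-52664 + (-27)² + 5*(-27)) = -4539/(-52664 + 729 - 135) = -4539/(-52070) = -4539*(-1/52070) = 4539/52070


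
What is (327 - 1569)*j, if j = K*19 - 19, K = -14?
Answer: 353970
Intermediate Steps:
j = -285 (j = -14*19 - 19 = -266 - 19 = -285)
(327 - 1569)*j = (327 - 1569)*(-285) = -1242*(-285) = 353970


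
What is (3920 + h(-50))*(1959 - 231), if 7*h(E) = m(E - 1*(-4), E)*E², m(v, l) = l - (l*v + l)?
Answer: -9888583680/7 ≈ -1.4127e+9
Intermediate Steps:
m(v, l) = -l*v (m(v, l) = l - (l + l*v) = l + (-l - l*v) = -l*v)
h(E) = -E³*(4 + E)/7 (h(E) = ((-E*(E - 1*(-4)))*E²)/7 = ((-E*(E + 4))*E²)/7 = ((-E*(4 + E))*E²)/7 = (-E³*(4 + E))/7 = -E³*(4 + E)/7)
(3920 + h(-50))*(1959 - 231) = (3920 + (⅐)*(-50)³*(-4 - 1*(-50)))*(1959 - 231) = (3920 + (⅐)*(-125000)*(-4 + 50))*1728 = (3920 + (⅐)*(-125000)*46)*1728 = (3920 - 5750000/7)*1728 = -5722560/7*1728 = -9888583680/7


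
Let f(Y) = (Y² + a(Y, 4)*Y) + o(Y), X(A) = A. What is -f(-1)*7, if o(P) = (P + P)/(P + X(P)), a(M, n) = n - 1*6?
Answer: -28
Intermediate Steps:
a(M, n) = -6 + n (a(M, n) = n - 6 = -6 + n)
o(P) = 1 (o(P) = (P + P)/(P + P) = (2*P)/((2*P)) = (2*P)*(1/(2*P)) = 1)
f(Y) = 1 + Y² - 2*Y (f(Y) = (Y² + (-6 + 4)*Y) + 1 = (Y² - 2*Y) + 1 = 1 + Y² - 2*Y)
-f(-1)*7 = -(1 + (-1)² - 2*(-1))*7 = -(1 + 1 + 2)*7 = -1*4*7 = -4*7 = -28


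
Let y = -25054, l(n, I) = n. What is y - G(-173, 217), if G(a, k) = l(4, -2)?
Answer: -25058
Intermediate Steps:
G(a, k) = 4
y - G(-173, 217) = -25054 - 1*4 = -25054 - 4 = -25058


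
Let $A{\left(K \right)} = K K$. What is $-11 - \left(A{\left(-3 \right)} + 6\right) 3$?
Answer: $-56$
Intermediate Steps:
$A{\left(K \right)} = K^{2}$
$-11 - \left(A{\left(-3 \right)} + 6\right) 3 = -11 - \left(\left(-3\right)^{2} + 6\right) 3 = -11 - \left(9 + 6\right) 3 = -11 - 15 \cdot 3 = -11 - 45 = -56$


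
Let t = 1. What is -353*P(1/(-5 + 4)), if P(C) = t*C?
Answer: 353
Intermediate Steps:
P(C) = C (P(C) = 1*C = C)
-353*P(1/(-5 + 4)) = -353/(-5 + 4) = -353/(-1) = -353*(-1) = 353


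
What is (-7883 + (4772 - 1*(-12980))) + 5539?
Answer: 15408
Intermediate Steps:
(-7883 + (4772 - 1*(-12980))) + 5539 = (-7883 + (4772 + 12980)) + 5539 = (-7883 + 17752) + 5539 = 9869 + 5539 = 15408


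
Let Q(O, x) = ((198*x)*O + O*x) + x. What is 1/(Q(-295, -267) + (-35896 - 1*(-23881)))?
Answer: 1/15661953 ≈ 6.3849e-8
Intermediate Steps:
Q(O, x) = x + 199*O*x (Q(O, x) = (198*O*x + O*x) + x = 199*O*x + x = x + 199*O*x)
1/(Q(-295, -267) + (-35896 - 1*(-23881))) = 1/(-267*(1 + 199*(-295)) + (-35896 - 1*(-23881))) = 1/(-267*(1 - 58705) + (-35896 + 23881)) = 1/(-267*(-58704) - 12015) = 1/(15673968 - 12015) = 1/15661953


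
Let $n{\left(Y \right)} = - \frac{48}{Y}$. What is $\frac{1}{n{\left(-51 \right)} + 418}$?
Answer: $\frac{17}{7122} \approx 0.002387$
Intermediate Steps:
$\frac{1}{n{\left(-51 \right)} + 418} = \frac{1}{- \frac{48}{-51} + 418} = \frac{1}{\left(-48\right) \left(- \frac{1}{51}\right) + 418} = \frac{1}{\frac{16}{17} + 418} = \frac{1}{\frac{7122}{17}} = \frac{17}{7122}$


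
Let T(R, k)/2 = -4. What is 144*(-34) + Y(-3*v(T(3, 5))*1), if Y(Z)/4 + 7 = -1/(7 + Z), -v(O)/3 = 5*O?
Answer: -1738168/353 ≈ -4924.0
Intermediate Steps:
T(R, k) = -8 (T(R, k) = 2*(-4) = -8)
v(O) = -15*O
Y(Z) = -28 - 4/(7 + Z) (Y(Z) = -28 + 4*(-1/(7 + Z)) = -28 - 4/(7 + Z))
144*(-34) + Y(-3*v(T(3, 5))*1) = 144*(-34) + 4*(-50 - 7*(-(-45)*(-8)))/(7 - (-45)*(-8)*1) = -4896 + 4*(-50 - 7*(-3*120))/(7 - 3*120*1) = -4896 + 4*(-50 - (-2520))/(7 - 360*1) = -4896 + 4*(-50 - 7*(-360))/(7 - 360) = -4896 + 4*(-50 + 2520)/(-353) = -4896 + 4*(-1/353)*2470 = -4896 - 9880/353 = -1738168/353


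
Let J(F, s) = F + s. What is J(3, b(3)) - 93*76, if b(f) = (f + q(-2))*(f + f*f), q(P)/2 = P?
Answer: -7077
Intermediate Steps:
q(P) = 2*P
b(f) = (-4 + f)*(f + f²) (b(f) = (f + 2*(-2))*(f + f*f) = (f - 4)*(f + f²) = (-4 + f)*(f + f²))
J(3, b(3)) - 93*76 = (3 + 3*(-4 + 3² - 3*3)) - 93*76 = (3 + 3*(-4 + 9 - 9)) - 7068 = (3 + 3*(-4)) - 7068 = (3 - 12) - 7068 = -9 - 7068 = -7077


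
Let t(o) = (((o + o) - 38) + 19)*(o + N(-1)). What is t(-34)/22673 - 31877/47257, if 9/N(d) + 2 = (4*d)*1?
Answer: -164798279/306130846 ≈ -0.53833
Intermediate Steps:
N(d) = 9/(-2 + 4*d) (N(d) = 9/(-2 + (4*d)*1) = 9/(-2 + 4*d))
t(o) = (-19 + 2*o)*(-3/2 + o) (t(o) = (((o + o) - 38) + 19)*(o + 9/(2*(-1 + 2*(-1)))) = ((2*o - 38) + 19)*(o + 9/(2*(-1 - 2))) = ((-38 + 2*o) + 19)*(o + (9/2)/(-3)) = (-19 + 2*o)*(o + (9/2)*(-⅓)) = (-19 + 2*o)*(o - 3/2) = (-19 + 2*o)*(-3/2 + o))
t(-34)/22673 - 31877/47257 = (57/2 - 22*(-34) + 2*(-34)²)/22673 - 31877/47257 = (57/2 + 748 + 2*1156)*(1/22673) - 31877*1/47257 = (57/2 + 748 + 2312)*(1/22673) - 31877/47257 = (6177/2)*(1/22673) - 31877/47257 = 6177/45346 - 31877/47257 = -164798279/306130846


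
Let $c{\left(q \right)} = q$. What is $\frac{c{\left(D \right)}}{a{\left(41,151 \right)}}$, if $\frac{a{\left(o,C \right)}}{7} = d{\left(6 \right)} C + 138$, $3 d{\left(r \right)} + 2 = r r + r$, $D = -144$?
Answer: $- \frac{216}{22589} \approx -0.0095622$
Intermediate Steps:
$d{\left(r \right)} = - \frac{2}{3} + \frac{r}{3} + \frac{r^{2}}{3}$ ($d{\left(r \right)} = - \frac{2}{3} + \frac{r r + r}{3} = - \frac{2}{3} + \frac{r^{2} + r}{3} = - \frac{2}{3} + \frac{r + r^{2}}{3} = - \frac{2}{3} + \left(\frac{r}{3} + \frac{r^{2}}{3}\right) = - \frac{2}{3} + \frac{r}{3} + \frac{r^{2}}{3}$)
$a{\left(o,C \right)} = 966 + \frac{280 C}{3}$ ($a{\left(o,C \right)} = 7 \left(\left(- \frac{2}{3} + \frac{1}{3} \cdot 6 + \frac{6^{2}}{3}\right) C + 138\right) = 7 \left(\left(- \frac{2}{3} + 2 + \frac{1}{3} \cdot 36\right) C + 138\right) = 7 \left(\left(- \frac{2}{3} + 2 + 12\right) C + 138\right) = 7 \left(\frac{40 C}{3} + 138\right) = 7 \left(138 + \frac{40 C}{3}\right) = 966 + \frac{280 C}{3}$)
$\frac{c{\left(D \right)}}{a{\left(41,151 \right)}} = - \frac{144}{966 + \frac{280}{3} \cdot 151} = - \frac{144}{966 + \frac{42280}{3}} = - \frac{144}{\frac{45178}{3}} = \left(-144\right) \frac{3}{45178} = - \frac{216}{22589}$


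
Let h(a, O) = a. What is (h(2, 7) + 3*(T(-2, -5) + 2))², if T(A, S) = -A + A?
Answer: 64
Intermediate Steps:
T(A, S) = 0
(h(2, 7) + 3*(T(-2, -5) + 2))² = (2 + 3*(0 + 2))² = (2 + 3*2)² = (2 + 6)² = 8² = 64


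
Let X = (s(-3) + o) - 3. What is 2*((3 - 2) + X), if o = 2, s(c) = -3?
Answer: -6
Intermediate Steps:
X = -4 (X = (-3 + 2) - 3 = -1 - 3 = -4)
2*((3 - 2) + X) = 2*((3 - 2) - 4) = 2*(1 - 4) = 2*(-3) = -6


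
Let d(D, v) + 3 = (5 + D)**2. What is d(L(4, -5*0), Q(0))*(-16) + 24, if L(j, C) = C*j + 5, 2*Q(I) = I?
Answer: -1528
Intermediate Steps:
Q(I) = I/2
L(j, C) = 5 + C*j
d(D, v) = -3 + (5 + D)**2
d(L(4, -5*0), Q(0))*(-16) + 24 = (-3 + (5 + (5 - 5*0*4))**2)*(-16) + 24 = (-3 + (5 + (5 + 0*4))**2)*(-16) + 24 = (-3 + (5 + (5 + 0))**2)*(-16) + 24 = (-3 + (5 + 5)**2)*(-16) + 24 = (-3 + 10**2)*(-16) + 24 = (-3 + 100)*(-16) + 24 = 97*(-16) + 24 = -1552 + 24 = -1528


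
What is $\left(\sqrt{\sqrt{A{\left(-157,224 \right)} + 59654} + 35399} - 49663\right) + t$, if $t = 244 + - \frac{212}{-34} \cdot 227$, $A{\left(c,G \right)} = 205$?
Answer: $- \frac{816061}{17} + \sqrt{35399 + 9 \sqrt{739}} \approx -47815.0$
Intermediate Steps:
$t = \frac{28210}{17}$ ($t = 244 + \left(-212\right) \left(- \frac{1}{34}\right) 227 = 244 + \frac{106}{17} \cdot 227 = 244 + \frac{24062}{17} = \frac{28210}{17} \approx 1659.4$)
$\left(\sqrt{\sqrt{A{\left(-157,224 \right)} + 59654} + 35399} - 49663\right) + t = \left(\sqrt{\sqrt{205 + 59654} + 35399} - 49663\right) + \frac{28210}{17} = \left(\sqrt{\sqrt{59859} + 35399} - 49663\right) + \frac{28210}{17} = \left(\sqrt{9 \sqrt{739} + 35399} - 49663\right) + \frac{28210}{17} = \left(\sqrt{35399 + 9 \sqrt{739}} - 49663\right) + \frac{28210}{17} = \left(-49663 + \sqrt{35399 + 9 \sqrt{739}}\right) + \frac{28210}{17} = - \frac{816061}{17} + \sqrt{35399 + 9 \sqrt{739}}$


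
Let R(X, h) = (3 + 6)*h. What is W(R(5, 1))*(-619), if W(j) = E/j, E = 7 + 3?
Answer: -6190/9 ≈ -687.78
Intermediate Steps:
E = 10
R(X, h) = 9*h
W(j) = 10/j
W(R(5, 1))*(-619) = (10/((9*1)))*(-619) = (10/9)*(-619) = -6190/9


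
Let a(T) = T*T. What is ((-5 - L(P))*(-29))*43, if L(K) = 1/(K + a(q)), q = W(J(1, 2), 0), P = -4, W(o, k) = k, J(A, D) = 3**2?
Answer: 23693/4 ≈ 5923.3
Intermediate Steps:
J(A, D) = 9
q = 0
a(T) = T**2
L(K) = 1/K (L(K) = 1/(K + 0**2) = 1/(K + 0) = 1/K)
((-5 - L(P))*(-29))*43 = ((-5 - 1/(-4))*(-29))*43 = ((-5 - 1*(-1/4))*(-29))*43 = ((-5 + 1/4)*(-29))*43 = -19/4*(-29)*43 = (551/4)*43 = 23693/4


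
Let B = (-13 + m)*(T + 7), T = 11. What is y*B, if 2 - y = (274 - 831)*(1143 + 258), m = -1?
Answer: -196650468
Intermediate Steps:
B = -252 (B = (-13 - 1)*(11 + 7) = -14*18 = -252)
y = 780359 (y = 2 - (274 - 831)*(1143 + 258) = 2 - (-557)*1401 = 2 - 1*(-780357) = 2 + 780357 = 780359)
y*B = 780359*(-252) = -196650468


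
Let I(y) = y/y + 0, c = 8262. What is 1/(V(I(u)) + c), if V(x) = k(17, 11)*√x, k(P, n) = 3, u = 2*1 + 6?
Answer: 1/8265 ≈ 0.00012099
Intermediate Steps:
u = 8 (u = 2 + 6 = 8)
I(y) = 1 (I(y) = 1 + 0 = 1)
V(x) = 3*√x
1/(V(I(u)) + c) = 1/(3*√1 + 8262) = 1/(3*1 + 8262) = 1/(3 + 8262) = 1/8265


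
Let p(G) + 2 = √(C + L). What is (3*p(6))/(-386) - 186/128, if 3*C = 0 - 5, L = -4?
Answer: -17757/12352 - I*√51/386 ≈ -1.4376 - 0.018501*I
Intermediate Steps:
C = -5/3 (C = (0 - 5)/3 = (⅓)*(-5) = -5/3 ≈ -1.6667)
p(G) = -2 + I*√51/3 (p(G) = -2 + √(-5/3 - 4) = -2 + √(-17/3) = -2 + I*√51/3)
(3*p(6))/(-386) - 186/128 = (3*(-2 + I*√51/3))/(-386) - 186/128 = (-6 + I*√51)*(-1/386) - 186*1/128 = (3/193 - I*√51/386) - 93/64 = -17757/12352 - I*√51/386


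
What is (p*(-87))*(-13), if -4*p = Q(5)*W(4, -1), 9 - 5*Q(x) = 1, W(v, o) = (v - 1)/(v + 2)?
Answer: -1131/5 ≈ -226.20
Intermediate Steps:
W(v, o) = (-1 + v)/(2 + v)
Q(x) = 8/5 (Q(x) = 9/5 - 1/5*1 = 9/5 - 1/5 = 8/5)
p = -1/5 (p = -2*(-1 + 4)/(2 + 4)/5 = -2*3/6/5 = -2*(1/6)*3/5 = -2/(5*2) = -1/4*4/5 = -1/5 ≈ -0.20000)
(p*(-87))*(-13) = -1/5*(-87)*(-13) = (87/5)*(-13) = -1131/5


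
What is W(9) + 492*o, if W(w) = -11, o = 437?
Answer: 214993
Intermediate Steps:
W(9) + 492*o = -11 + 492*437 = -11 + 215004 = 214993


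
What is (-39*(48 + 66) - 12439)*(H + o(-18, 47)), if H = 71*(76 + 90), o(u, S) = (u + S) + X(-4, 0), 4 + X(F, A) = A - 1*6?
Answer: -199327425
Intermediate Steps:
X(F, A) = -10 + A (X(F, A) = -4 + (A - 1*6) = -4 + (A - 6) = -4 + (-6 + A) = -10 + A)
o(u, S) = -10 + S + u (o(u, S) = (u + S) + (-10 + 0) = (S + u) - 10 = -10 + S + u)
H = 11786 (H = 71*166 = 11786)
(-39*(48 + 66) - 12439)*(H + o(-18, 47)) = (-39*(48 + 66) - 12439)*(11786 + (-10 + 47 - 18)) = (-39*114 - 12439)*(11786 + 19) = (-4446 - 12439)*11805 = -16885*11805 = -199327425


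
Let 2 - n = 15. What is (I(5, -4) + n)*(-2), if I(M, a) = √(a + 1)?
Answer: 26 - 2*I*√3 ≈ 26.0 - 3.4641*I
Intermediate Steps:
n = -13 (n = 2 - 1*15 = 2 - 15 = -13)
I(M, a) = √(1 + a)
(I(5, -4) + n)*(-2) = (√(1 - 4) - 13)*(-2) = (√(-3) - 13)*(-2) = (I*√3 - 13)*(-2) = (-13 + I*√3)*(-2) = 26 - 2*I*√3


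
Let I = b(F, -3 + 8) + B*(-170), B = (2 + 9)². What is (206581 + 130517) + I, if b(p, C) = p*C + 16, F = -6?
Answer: 316514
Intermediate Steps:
B = 121 (B = 11² = 121)
b(p, C) = 16 + C*p (b(p, C) = C*p + 16 = 16 + C*p)
I = -20584 (I = (16 + (-3 + 8)*(-6)) + 121*(-170) = (16 + 5*(-6)) - 20570 = (16 - 30) - 20570 = -14 - 20570 = -20584)
(206581 + 130517) + I = (206581 + 130517) - 20584 = 337098 - 20584 = 316514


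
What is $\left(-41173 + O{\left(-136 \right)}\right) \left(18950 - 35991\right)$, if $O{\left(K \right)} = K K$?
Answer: $386438757$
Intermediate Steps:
$O{\left(K \right)} = K^{2}$
$\left(-41173 + O{\left(-136 \right)}\right) \left(18950 - 35991\right) = \left(-41173 + \left(-136\right)^{2}\right) \left(18950 - 35991\right) = \left(-41173 + 18496\right) \left(-17041\right) = \left(-22677\right) \left(-17041\right) = 386438757$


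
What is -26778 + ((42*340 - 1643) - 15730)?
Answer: -29871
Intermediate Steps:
-26778 + ((42*340 - 1643) - 15730) = -26778 + ((14280 - 1643) - 15730) = -26778 + (12637 - 15730) = -26778 - 3093 = -29871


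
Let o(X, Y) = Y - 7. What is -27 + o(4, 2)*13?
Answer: -92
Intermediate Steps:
o(X, Y) = -7 + Y
-27 + o(4, 2)*13 = -27 + (-7 + 2)*13 = -27 - 5*13 = -27 - 65 = -92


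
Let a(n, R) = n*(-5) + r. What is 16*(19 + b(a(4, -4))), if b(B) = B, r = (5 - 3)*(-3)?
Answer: -112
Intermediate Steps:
r = -6 (r = 2*(-3) = -6)
a(n, R) = -6 - 5*n (a(n, R) = n*(-5) - 6 = -5*n - 6 = -6 - 5*n)
16*(19 + b(a(4, -4))) = 16*(19 + (-6 - 5*4)) = 16*(19 + (-6 - 20)) = 16*(19 - 26) = 16*(-7) = -112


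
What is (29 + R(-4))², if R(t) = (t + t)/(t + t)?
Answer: 900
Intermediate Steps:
R(t) = 1 (R(t) = (2*t)/((2*t)) = (2*t)*(1/(2*t)) = 1)
(29 + R(-4))² = (29 + 1)² = 30² = 900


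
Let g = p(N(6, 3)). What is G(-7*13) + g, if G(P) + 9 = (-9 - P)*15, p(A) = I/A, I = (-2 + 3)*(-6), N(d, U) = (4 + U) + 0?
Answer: 8541/7 ≈ 1220.1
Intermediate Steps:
N(d, U) = 4 + U
I = -6 (I = 1*(-6) = -6)
p(A) = -6/A
g = -6/7 (g = -6/(4 + 3) = -6/7 ≈ -0.85714)
G(P) = -144 - 15*P (G(P) = -9 + (-9 - P)*15 = -9 + (-135 - 15*P) = -144 - 15*P)
G(-7*13) + g = (-144 - (-105)*13) - 6/7 = (-144 - 15*(-91)) - 6/7 = (-144 + 1365) - 6/7 = 1221 - 6/7 = 8541/7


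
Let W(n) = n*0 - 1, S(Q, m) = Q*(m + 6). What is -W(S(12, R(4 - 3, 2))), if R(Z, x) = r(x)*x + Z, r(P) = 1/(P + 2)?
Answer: 1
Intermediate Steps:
r(P) = 1/(2 + P)
R(Z, x) = Z + x/(2 + x) (R(Z, x) = x/(2 + x) + Z = Z + x/(2 + x))
S(Q, m) = Q*(6 + m)
W(n) = -1 (W(n) = 0 - 1 = -1)
-W(S(12, R(4 - 3, 2))) = -1*(-1) = 1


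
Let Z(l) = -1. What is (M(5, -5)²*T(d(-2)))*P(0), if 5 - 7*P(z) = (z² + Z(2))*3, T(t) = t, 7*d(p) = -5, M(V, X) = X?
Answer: -1000/49 ≈ -20.408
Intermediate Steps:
d(p) = -5/7 (d(p) = (⅐)*(-5) = -5/7)
P(z) = 8/7 - 3*z²/7 (P(z) = 5/7 - (z² - 1)*3/7 = 5/7 - (-1 + z²)*3/7 = 5/7 - (-3 + 3*z²)/7 = 5/7 + (3/7 - 3*z²/7) = 8/7 - 3*z²/7)
(M(5, -5)²*T(d(-2)))*P(0) = ((-5)²*(-5/7))*(8/7 - 3/7*0²) = (25*(-5/7))*(8/7 - 3/7*0) = -125*(8/7 + 0)/7 = -125/7*8/7 = -1000/49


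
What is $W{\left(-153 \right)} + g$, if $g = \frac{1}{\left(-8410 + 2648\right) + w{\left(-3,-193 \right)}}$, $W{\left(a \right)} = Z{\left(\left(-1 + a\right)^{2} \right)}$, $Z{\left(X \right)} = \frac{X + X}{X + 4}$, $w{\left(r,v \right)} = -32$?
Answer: $\frac{34349661}{17179210} \approx 1.9995$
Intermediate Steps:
$Z{\left(X \right)} = \frac{2 X}{4 + X}$
$W{\left(a \right)} = \frac{2 \left(-1 + a\right)^{2}}{4 + \left(-1 + a\right)^{2}}$
$g = - \frac{1}{5794}$ ($g = \frac{1}{\left(-8410 + 2648\right) - 32} = \frac{1}{-5762 - 32} = \frac{1}{-5794} = - \frac{1}{5794} \approx -0.00017259$)
$W{\left(-153 \right)} + g = \frac{2 \left(-1 - 153\right)^{2}}{4 + \left(-1 - 153\right)^{2}} - \frac{1}{5794} = \frac{2 \left(-154\right)^{2}}{4 + \left(-154\right)^{2}} - \frac{1}{5794} = 2 \cdot 23716 \frac{1}{4 + 23716} - \frac{1}{5794} = 2 \cdot 23716 \cdot \frac{1}{23720} - \frac{1}{5794} = \frac{5929}{2965} - \frac{1}{5794} = \frac{34349661}{17179210}$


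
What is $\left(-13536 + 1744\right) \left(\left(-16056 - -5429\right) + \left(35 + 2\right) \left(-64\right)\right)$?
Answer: $153237040$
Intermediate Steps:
$\left(-13536 + 1744\right) \left(\left(-16056 - -5429\right) + \left(35 + 2\right) \left(-64\right)\right) = - 11792 \left(\left(-16056 + 5429\right) + 37 \left(-64\right)\right) = - 11792 \left(-10627 - 2368\right) = \left(-11792\right) \left(-12995\right) = 153237040$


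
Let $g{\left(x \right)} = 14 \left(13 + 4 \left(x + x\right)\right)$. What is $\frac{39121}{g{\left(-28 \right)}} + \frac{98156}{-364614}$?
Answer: $- \frac{7277008559}{538534878} \approx -13.513$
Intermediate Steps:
$g{\left(x \right)} = 182 + 112 x$ ($g{\left(x \right)} = 14 \left(13 + 4 \cdot 2 x\right) = 14 \left(13 + 8 x\right) = 182 + 112 x$)
$\frac{39121}{g{\left(-28 \right)}} + \frac{98156}{-364614} = \frac{39121}{182 + 112 \left(-28\right)} + \frac{98156}{-364614} = \frac{39121}{182 - 3136} + 98156 \left(- \frac{1}{364614}\right) = \frac{39121}{-2954} - \frac{49078}{182307} = 39121 \left(- \frac{1}{2954}\right) - \frac{49078}{182307} = - \frac{39121}{2954} - \frac{49078}{182307} = - \frac{7277008559}{538534878}$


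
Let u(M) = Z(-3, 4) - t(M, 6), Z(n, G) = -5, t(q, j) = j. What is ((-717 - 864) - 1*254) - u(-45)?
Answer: -1824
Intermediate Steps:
u(M) = -11 (u(M) = -5 - 1*6 = -5 - 6 = -11)
((-717 - 864) - 1*254) - u(-45) = ((-717 - 864) - 1*254) - 1*(-11) = (-1581 - 254) + 11 = -1835 + 11 = -1824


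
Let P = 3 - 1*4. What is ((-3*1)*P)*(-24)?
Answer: -72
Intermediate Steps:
P = -1 (P = 3 - 4 = -1)
((-3*1)*P)*(-24) = (-3*1*(-1))*(-24) = -3*(-1)*(-24) = 3*(-24) = -72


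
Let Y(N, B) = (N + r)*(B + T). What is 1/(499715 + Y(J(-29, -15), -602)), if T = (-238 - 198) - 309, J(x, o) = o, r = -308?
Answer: 1/934796 ≈ 1.0698e-6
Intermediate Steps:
T = -745 (T = -436 - 309 = -745)
Y(N, B) = (-745 + B)*(-308 + N) (Y(N, B) = (N - 308)*(B - 745) = (-308 + N)*(-745 + B) = (-745 + B)*(-308 + N))
1/(499715 + Y(J(-29, -15), -602)) = 1/(499715 + (229460 - 745*(-15) - 308*(-602) - 602*(-15))) = 1/(499715 + (229460 + 11175 + 185416 + 9030)) = 1/(499715 + 435081) = 1/934796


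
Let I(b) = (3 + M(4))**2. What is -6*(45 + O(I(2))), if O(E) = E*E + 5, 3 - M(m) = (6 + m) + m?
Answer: -24876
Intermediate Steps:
M(m) = -3 - 2*m (M(m) = 3 - ((6 + m) + m) = 3 - (6 + 2*m) = 3 + (-6 - 2*m) = -3 - 2*m)
I(b) = 64 (I(b) = (3 + (-3 - 2*4))**2 = (3 + (-3 - 8))**2 = (3 - 11)**2 = (-8)**2 = 64)
O(E) = 5 + E**2 (O(E) = E**2 + 5 = 5 + E**2)
-6*(45 + O(I(2))) = -6*(45 + (5 + 64**2)) = -6*(45 + (5 + 4096)) = -6*(45 + 4101) = -6*4146 = -24876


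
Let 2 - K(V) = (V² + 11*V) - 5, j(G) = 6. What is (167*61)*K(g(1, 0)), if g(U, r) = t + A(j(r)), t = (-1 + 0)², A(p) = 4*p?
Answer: -9096991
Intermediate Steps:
t = 1 (t = (-1)² = 1)
g(U, r) = 25 (g(U, r) = 1 + 4*6 = 1 + 24 = 25)
K(V) = 7 - V² - 11*V (K(V) = 2 - ((V² + 11*V) - 5) = 2 - (-5 + V² + 11*V) = 2 + (5 - V² - 11*V) = 7 - V² - 11*V)
(167*61)*K(g(1, 0)) = (167*61)*(7 - 1*25² - 11*25) = 10187*(7 - 1*625 - 275) = 10187*(7 - 625 - 275) = 10187*(-893) = -9096991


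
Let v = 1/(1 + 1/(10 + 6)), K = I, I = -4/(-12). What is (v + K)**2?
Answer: 4225/2601 ≈ 1.6244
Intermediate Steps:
I = 1/3 (I = -4*(-1/12) = 1/3 ≈ 0.33333)
K = 1/3 ≈ 0.33333
v = 16/17 (v = 1/(1 + 1/16) = 1/(17/16) = 16/17 ≈ 0.94118)
(v + K)**2 = (16/17 + 1/3)**2 = (65/51)**2 = 4225/2601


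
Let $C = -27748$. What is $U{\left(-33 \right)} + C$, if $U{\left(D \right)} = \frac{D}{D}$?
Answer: $-27747$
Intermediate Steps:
$U{\left(D \right)} = 1$
$U{\left(-33 \right)} + C = 1 - 27748 = -27747$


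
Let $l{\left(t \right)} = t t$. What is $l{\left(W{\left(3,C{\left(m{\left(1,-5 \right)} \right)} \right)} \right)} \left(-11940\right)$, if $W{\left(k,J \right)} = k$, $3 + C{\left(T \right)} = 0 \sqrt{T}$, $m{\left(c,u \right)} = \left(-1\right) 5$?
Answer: $-107460$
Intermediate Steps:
$m{\left(c,u \right)} = -5$
$C{\left(T \right)} = -3$ ($C{\left(T \right)} = -3 + 0 \sqrt{T} = -3 + 0 = -3$)
$l{\left(t \right)} = t^{2}$
$l{\left(W{\left(3,C{\left(m{\left(1,-5 \right)} \right)} \right)} \right)} \left(-11940\right) = 3^{2} \left(-11940\right) = 9 \left(-11940\right) = -107460$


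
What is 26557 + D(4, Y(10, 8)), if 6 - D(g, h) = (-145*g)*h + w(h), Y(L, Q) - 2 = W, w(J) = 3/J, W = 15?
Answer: 619188/17 ≈ 36423.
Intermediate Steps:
Y(L, Q) = 17 (Y(L, Q) = 2 + 15 = 17)
D(g, h) = 6 - 3/h + 145*g*h (D(g, h) = 6 - ((-145*g)*h + 3/h) = 6 - (-145*g*h + 3/h) = 6 - (3/h - 145*g*h) = 6 + (-3/h + 145*g*h) = 6 - 3/h + 145*g*h)
26557 + D(4, Y(10, 8)) = 26557 + (6 - 3/17 + 145*4*17) = 26557 + (6 - 3*1/17 + 9860) = 26557 + (6 - 3/17 + 9860) = 26557 + 167719/17 = 619188/17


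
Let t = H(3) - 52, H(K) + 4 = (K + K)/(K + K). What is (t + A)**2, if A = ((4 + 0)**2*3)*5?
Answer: 34225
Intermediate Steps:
H(K) = -3 (H(K) = -4 + (K + K)/(K + K) = -4 + (2*K)/((2*K)) = -4 + (2*K)*(1/(2*K)) = -4 + 1 = -3)
A = 240 (A = (4**2*3)*5 = (16*3)*5 = 48*5 = 240)
t = -55 (t = -3 - 52 = -55)
(t + A)**2 = (-55 + 240)**2 = 185**2 = 34225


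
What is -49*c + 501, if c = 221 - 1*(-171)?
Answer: -18707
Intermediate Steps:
c = 392 (c = 221 + 171 = 392)
-49*c + 501 = -49*392 + 501 = -19208 + 501 = -18707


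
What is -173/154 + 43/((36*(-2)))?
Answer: -9539/5544 ≈ -1.7206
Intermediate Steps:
-173/154 + 43/((36*(-2))) = -173*1/154 + 43/(-72) = -173/154 + 43*(-1/72) = -173/154 - 43/72 = -9539/5544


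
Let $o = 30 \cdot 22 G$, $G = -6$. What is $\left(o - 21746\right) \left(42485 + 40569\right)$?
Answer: $-2134986124$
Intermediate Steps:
$o = -3960$ ($o = 30 \cdot 22 \left(-6\right) = 660 \left(-6\right) = -3960$)
$\left(o - 21746\right) \left(42485 + 40569\right) = \left(-3960 - 21746\right) \left(42485 + 40569\right) = \left(-25706\right) 83054 = -2134986124$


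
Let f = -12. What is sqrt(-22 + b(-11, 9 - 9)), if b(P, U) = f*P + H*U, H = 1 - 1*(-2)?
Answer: sqrt(110) ≈ 10.488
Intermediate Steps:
H = 3 (H = 1 + 2 = 3)
b(P, U) = -12*P + 3*U
sqrt(-22 + b(-11, 9 - 9)) = sqrt(-22 + (-12*(-11) + 3*(9 - 9))) = sqrt(-22 + (132 + 3*0)) = sqrt(-22 + (132 + 0)) = sqrt(-22 + 132) = sqrt(110)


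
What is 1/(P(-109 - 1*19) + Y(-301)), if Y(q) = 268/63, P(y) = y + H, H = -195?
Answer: -63/20081 ≈ -0.0031373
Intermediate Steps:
P(y) = -195 + y (P(y) = y - 195 = -195 + y)
Y(q) = 268/63 (Y(q) = 268*(1/63) = 268/63)
1/(P(-109 - 1*19) + Y(-301)) = 1/((-195 + (-109 - 1*19)) + 268/63) = 1/((-195 + (-109 - 19)) + 268/63) = 1/((-195 - 128) + 268/63) = 1/(-323 + 268/63) = 1/(-20081/63) = -63/20081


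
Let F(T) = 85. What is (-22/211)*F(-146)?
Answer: -1870/211 ≈ -8.8626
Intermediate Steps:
(-22/211)*F(-146) = -22/211*85 = -1870/211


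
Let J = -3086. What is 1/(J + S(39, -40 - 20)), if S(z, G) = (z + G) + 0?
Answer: -1/3107 ≈ -0.00032185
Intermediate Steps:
S(z, G) = G + z (S(z, G) = (G + z) + 0 = G + z)
1/(J + S(39, -40 - 20)) = 1/(-3086 + ((-40 - 20) + 39)) = 1/(-3086 + (-60 + 39)) = 1/(-3086 - 21) = 1/(-3107) = -1/3107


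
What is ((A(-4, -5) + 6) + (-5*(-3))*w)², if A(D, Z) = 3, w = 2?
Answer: 1521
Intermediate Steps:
((A(-4, -5) + 6) + (-5*(-3))*w)² = ((3 + 6) - 5*(-3)*2)² = (9 + 15*2)² = (9 + 30)² = 39² = 1521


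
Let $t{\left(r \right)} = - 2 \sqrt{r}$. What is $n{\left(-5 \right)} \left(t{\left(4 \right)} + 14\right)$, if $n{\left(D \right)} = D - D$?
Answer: $0$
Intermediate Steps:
$n{\left(D \right)} = 0$
$n{\left(-5 \right)} \left(t{\left(4 \right)} + 14\right) = 0 \left(- 2 \sqrt{4} + 14\right) = 0 \left(\left(-2\right) 2 + 14\right) = 0 \left(-4 + 14\right) = 0 \cdot 10 = 0$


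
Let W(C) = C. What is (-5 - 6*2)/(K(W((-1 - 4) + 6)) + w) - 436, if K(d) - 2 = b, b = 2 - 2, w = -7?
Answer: -2163/5 ≈ -432.60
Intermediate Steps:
b = 0
K(d) = 2 (K(d) = 2 + 0 = 2)
(-5 - 6*2)/(K(W((-1 - 4) + 6)) + w) - 436 = (-5 - 6*2)/(2 - 7) - 436 = (-5 - 12)/(-5) - 436 = -17*(-⅕) - 436 = 17/5 - 436 = -2163/5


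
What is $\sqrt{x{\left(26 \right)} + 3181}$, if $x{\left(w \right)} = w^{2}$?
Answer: $\sqrt{3857} \approx 62.105$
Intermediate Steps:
$\sqrt{x{\left(26 \right)} + 3181} = \sqrt{26^{2} + 3181} = \sqrt{676 + 3181} = \sqrt{3857}$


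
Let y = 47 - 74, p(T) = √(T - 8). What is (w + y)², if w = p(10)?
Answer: (27 - √2)² ≈ 654.63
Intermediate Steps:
p(T) = √(-8 + T)
y = -27
w = √2 (w = √(-8 + 10) = √2 ≈ 1.4142)
(w + y)² = (√2 - 27)² = (-27 + √2)²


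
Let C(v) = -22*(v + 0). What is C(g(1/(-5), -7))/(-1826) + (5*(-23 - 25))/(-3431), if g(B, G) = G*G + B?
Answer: 936764/1423865 ≈ 0.65790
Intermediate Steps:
g(B, G) = B + G² (g(B, G) = G² + B = B + G²)
C(v) = -22*v
C(g(1/(-5), -7))/(-1826) + (5*(-23 - 25))/(-3431) = -22*(1/(-5) + (-7)²)/(-1826) + (5*(-23 - 25))/(-3431) = -22*(-⅕ + 49)*(-1/1826) + (5*(-48))*(-1/3431) = -22*244/5*(-1/1826) - 240*(-1/3431) = -5368/5*(-1/1826) + 240/3431 = 244/415 + 240/3431 = 936764/1423865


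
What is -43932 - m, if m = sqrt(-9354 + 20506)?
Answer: -43932 - 4*sqrt(697) ≈ -44038.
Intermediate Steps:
m = 4*sqrt(697) (m = sqrt(11152) = 4*sqrt(697) ≈ 105.60)
-43932 - m = -43932 - 4*sqrt(697)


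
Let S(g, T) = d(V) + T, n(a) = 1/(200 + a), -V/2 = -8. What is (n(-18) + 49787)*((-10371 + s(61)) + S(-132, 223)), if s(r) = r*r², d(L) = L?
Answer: 1964919748515/182 ≈ 1.0796e+10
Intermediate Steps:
V = 16 (V = -2*(-8) = 16)
S(g, T) = 16 + T
s(r) = r³
(n(-18) + 49787)*((-10371 + s(61)) + S(-132, 223)) = (1/(200 - 18) + 49787)*((-10371 + 61³) + (16 + 223)) = (1/182 + 49787)*((-10371 + 226981) + 239) = (1/182 + 49787)*(216610 + 239) = (9061235/182)*216849 = 1964919748515/182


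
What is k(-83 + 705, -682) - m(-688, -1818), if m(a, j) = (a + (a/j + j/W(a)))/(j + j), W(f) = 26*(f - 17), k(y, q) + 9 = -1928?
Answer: -19560096195553/10097153820 ≈ -1937.2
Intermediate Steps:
k(y, q) = -1937 (k(y, q) = -9 - 1928 = -1937)
W(f) = -442 + 26*f (W(f) = 26*(-17 + f) = -442 + 26*f)
m(a, j) = (a + a/j + j/(-442 + 26*a))/(2*j) (m(a, j) = (a + (a/j + j/(-442 + 26*a)))/(j + j) = (a + a/j + j/(-442 + 26*a))/((2*j)) = (a + a/j + j/(-442 + 26*a))*(1/(2*j)) = (a + a/j + j/(-442 + 26*a))/(2*j))
k(-83 + 705, -682) - m(-688, -1818) = -1937 - ((-1818)**2 + 26*(-688)*(-17 - 688) + 26*(-688)*(-1818)*(-17 - 688))/(52*(-1818)**2*(-17 - 688)) = -1937 - (3305124 + 26*(-688)*(-705) + 26*(-688)*(-1818)*(-705))/(52*3305124*(-705)) = -1937 - (-1)*(3305124 + 12611040 - 22926870720)/(52*3305124*705) = -1937 - (-1)*(-22910954556)/(52*3305124*705) = -1937 - 1*1909246213/10097153820 = -1937 - 1909246213/10097153820 = -19560096195553/10097153820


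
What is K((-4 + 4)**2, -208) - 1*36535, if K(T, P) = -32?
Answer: -36567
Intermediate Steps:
K((-4 + 4)**2, -208) - 1*36535 = -32 - 1*36535 = -32 - 36535 = -36567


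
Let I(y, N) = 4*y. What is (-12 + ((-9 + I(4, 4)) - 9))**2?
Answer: 196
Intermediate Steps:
(-12 + ((-9 + I(4, 4)) - 9))**2 = (-12 + ((-9 + 4*4) - 9))**2 = (-12 + ((-9 + 16) - 9))**2 = (-12 + (7 - 9))**2 = (-12 - 2)**2 = (-14)**2 = 196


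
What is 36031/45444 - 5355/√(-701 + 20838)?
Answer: 36031/45444 - 5355*√20137/20137 ≈ -36.944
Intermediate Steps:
36031/45444 - 5355/√(-701 + 20838) = 36031*(1/45444) - 5355*√20137/20137 = 36031/45444 - 5355*√20137/20137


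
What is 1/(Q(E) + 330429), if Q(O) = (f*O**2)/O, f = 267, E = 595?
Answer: 1/489294 ≈ 2.0438e-6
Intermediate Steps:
Q(O) = 267*O (Q(O) = (267*O**2)/O = 267*O)
1/(Q(E) + 330429) = 1/(267*595 + 330429) = 1/(158865 + 330429) = 1/489294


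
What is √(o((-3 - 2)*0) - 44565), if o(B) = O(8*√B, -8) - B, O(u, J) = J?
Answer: 29*I*√53 ≈ 211.12*I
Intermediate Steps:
o(B) = -8 - B
√(o((-3 - 2)*0) - 44565) = √((-8 - (-3 - 2)*0) - 44565) = √((-8 - (-5)*0) - 44565) = √((-8 - 1*0) - 44565) = √((-8 + 0) - 44565) = √(-8 - 44565) = √(-44573) = 29*I*√53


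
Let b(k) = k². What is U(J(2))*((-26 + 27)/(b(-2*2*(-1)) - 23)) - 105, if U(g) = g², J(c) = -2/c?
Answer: -736/7 ≈ -105.14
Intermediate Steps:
U(J(2))*((-26 + 27)/(b(-2*2*(-1)) - 23)) - 105 = (-2/2)²*((-26 + 27)/((-2*2*(-1))² - 23)) - 105 = (-2*½)²*(1/((-4*(-1))² - 23)) - 105 = (-1)²*(1/(4² - 23)) - 105 = 1*(1/(16 - 23)) - 105 = 1*(1/(-7)) - 105 = 1*(1*(-⅐)) - 105 = 1*(-⅐) - 105 = -⅐ - 105 = -736/7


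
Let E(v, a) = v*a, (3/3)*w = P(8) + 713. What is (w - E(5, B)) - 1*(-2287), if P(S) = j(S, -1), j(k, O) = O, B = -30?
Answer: 3149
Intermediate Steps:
P(S) = -1
w = 712 (w = -1 + 713 = 712)
E(v, a) = a*v
(w - E(5, B)) - 1*(-2287) = (712 - (-30)*5) - 1*(-2287) = (712 - 1*(-150)) + 2287 = (712 + 150) + 2287 = 862 + 2287 = 3149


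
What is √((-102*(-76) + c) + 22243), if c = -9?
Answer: √29986 ≈ 173.16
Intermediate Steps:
√((-102*(-76) + c) + 22243) = √((-102*(-76) - 9) + 22243) = √((7752 - 9) + 22243) = √(7743 + 22243) = √29986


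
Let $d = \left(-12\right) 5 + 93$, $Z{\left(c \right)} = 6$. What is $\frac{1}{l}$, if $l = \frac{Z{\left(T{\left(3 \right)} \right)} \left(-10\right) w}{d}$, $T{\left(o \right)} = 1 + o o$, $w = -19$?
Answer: $\frac{11}{380} \approx 0.028947$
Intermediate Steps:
$T{\left(o \right)} = 1 + o^{2}$
$d = 33$ ($d = -60 + 93 = 33$)
$l = \frac{380}{11}$ ($l = \frac{6 \left(-10\right) \left(-19\right)}{33} = \left(-60\right) \left(-19\right) \frac{1}{33} = 1140 \cdot \frac{1}{33} = \frac{380}{11} \approx 34.545$)
$\frac{1}{l} = \frac{1}{\frac{380}{11}} = \frac{11}{380}$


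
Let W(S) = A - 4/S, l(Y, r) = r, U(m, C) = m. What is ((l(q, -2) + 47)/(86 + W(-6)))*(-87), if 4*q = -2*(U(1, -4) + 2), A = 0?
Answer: -2349/52 ≈ -45.173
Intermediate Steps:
q = -3/2 (q = (-2*(1 + 2))/4 = (-2*3)/4 = (¼)*(-6) = -3/2 ≈ -1.5000)
W(S) = -4/S (W(S) = 0 - 4/S = -4/S)
((l(q, -2) + 47)/(86 + W(-6)))*(-87) = ((-2 + 47)/(86 - 4/(-6)))*(-87) = (45/(86 - 4*(-⅙)))*(-87) = (45/(86 + ⅔))*(-87) = (45/(260/3))*(-87) = ((3/260)*45)*(-87) = (27/52)*(-87) = -2349/52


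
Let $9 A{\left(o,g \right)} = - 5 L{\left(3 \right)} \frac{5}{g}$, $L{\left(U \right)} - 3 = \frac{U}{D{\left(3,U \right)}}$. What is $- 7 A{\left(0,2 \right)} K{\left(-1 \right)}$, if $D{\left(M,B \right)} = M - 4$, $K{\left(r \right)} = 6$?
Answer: $0$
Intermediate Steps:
$D{\left(M,B \right)} = -4 + M$
$L{\left(U \right)} = 3 - U$ ($L{\left(U \right)} = 3 + \frac{U}{-4 + 3} = 3 + \frac{U}{-1} = 3 + U \left(-1\right) = 3 - U$)
$A{\left(o,g \right)} = 0$ ($A{\left(o,g \right)} = \frac{\left(-5\right) \left(3 - 3\right) \frac{5}{g}}{9} = \frac{\left(-5\right) 0 \frac{5}{g}}{9} = \frac{\left(-5\right) 0}{9} = \frac{1}{9} \cdot 0 = 0$)
$- 7 A{\left(0,2 \right)} K{\left(-1 \right)} = \left(-7\right) 0 \cdot 6 = 0 \cdot 6 = 0$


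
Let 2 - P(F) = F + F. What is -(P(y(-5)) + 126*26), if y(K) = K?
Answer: -3288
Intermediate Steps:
P(F) = 2 - 2*F (P(F) = 2 - (F + F) = 2 - 2*F)
-(P(y(-5)) + 126*26) = -((2 - 2*(-5)) + 126*26) = -((2 + 10) + 3276) = -(12 + 3276) = -1*3288 = -3288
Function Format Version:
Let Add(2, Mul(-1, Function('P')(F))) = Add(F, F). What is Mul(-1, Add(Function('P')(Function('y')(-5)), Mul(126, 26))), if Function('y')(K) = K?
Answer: -3288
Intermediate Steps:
Function('P')(F) = Add(2, Mul(-2, F)) (Function('P')(F) = Add(2, Mul(-1, Add(F, F))) = Add(2, Mul(-1, Mul(2, F))) = Add(2, Mul(-2, F)))
Mul(-1, Add(Function('P')(Function('y')(-5)), Mul(126, 26))) = Mul(-1, Add(Add(2, Mul(-2, -5)), Mul(126, 26))) = Mul(-1, Add(Add(2, 10), 3276)) = Mul(-1, Add(12, 3276)) = Mul(-1, 3288) = -3288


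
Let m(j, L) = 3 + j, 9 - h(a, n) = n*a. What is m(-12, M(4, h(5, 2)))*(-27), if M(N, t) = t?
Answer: 243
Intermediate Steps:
h(a, n) = 9 - a*n (h(a, n) = 9 - n*a = 9 - a*n)
m(-12, M(4, h(5, 2)))*(-27) = (3 - 12)*(-27) = -9*(-27) = 243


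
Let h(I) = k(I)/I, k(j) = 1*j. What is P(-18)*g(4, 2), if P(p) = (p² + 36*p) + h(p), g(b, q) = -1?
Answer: 323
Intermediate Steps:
k(j) = j
h(I) = 1 (h(I) = I/I = 1)
P(p) = 1 + p² + 36*p (P(p) = (p² + 36*p) + 1 = 1 + p² + 36*p)
P(-18)*g(4, 2) = (1 + (-18)² + 36*(-18))*(-1) = (1 + 324 - 648)*(-1) = -323*(-1) = 323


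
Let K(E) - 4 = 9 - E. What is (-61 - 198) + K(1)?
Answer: -247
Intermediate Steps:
K(E) = 13 - E (K(E) = 4 + (9 - E) = 13 - E)
(-61 - 198) + K(1) = (-61 - 198) + (13 - 1*1) = -259 + (13 - 1) = -259 + 12 = -247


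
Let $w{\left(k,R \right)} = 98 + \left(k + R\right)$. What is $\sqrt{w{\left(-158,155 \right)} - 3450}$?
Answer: $i \sqrt{3355} \approx 57.922 i$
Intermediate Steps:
$w{\left(k,R \right)} = 98 + R + k$ ($w{\left(k,R \right)} = 98 + \left(R + k\right) = 98 + R + k$)
$\sqrt{w{\left(-158,155 \right)} - 3450} = \sqrt{\left(98 + 155 - 158\right) - 3450} = \sqrt{95 - 3450} = \sqrt{-3355} = i \sqrt{3355}$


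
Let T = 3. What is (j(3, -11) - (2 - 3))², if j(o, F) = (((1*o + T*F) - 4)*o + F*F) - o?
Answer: 289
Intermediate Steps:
j(o, F) = F² - o + o*(-4 + o + 3*F) (j(o, F) = (((1*o + 3*F) - 4)*o + F*F) - o = (((o + 3*F) - 4)*o + F²) - o = ((-4 + o + 3*F)*o + F²) - o = (o*(-4 + o + 3*F) + F²) - o = (F² + o*(-4 + o + 3*F)) - o = F² - o + o*(-4 + o + 3*F))
(j(3, -11) - (2 - 3))² = (((-11)² + 3² - 5*3 + 3*(-11)*3) - (2 - 3))² = ((121 + 9 - 15 - 99) - 1*(-1))² = (16 + 1)² = 17² = 289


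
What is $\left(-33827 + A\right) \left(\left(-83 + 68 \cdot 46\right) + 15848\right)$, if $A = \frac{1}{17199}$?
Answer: $- \frac{1570252753828}{2457} \approx -6.3909 \cdot 10^{8}$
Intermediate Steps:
$A = \frac{1}{17199} \approx 5.8143 \cdot 10^{-5}$
$\left(-33827 + A\right) \left(\left(-83 + 68 \cdot 46\right) + 15848\right) = \left(-33827 + \frac{1}{17199}\right) \left(\left(-83 + 68 \cdot 46\right) + 15848\right) = - \frac{581790572 \left(\left(-83 + 3128\right) + 15848\right)}{17199} = - \frac{581790572 \left(3045 + 15848\right)}{17199} = \left(- \frac{581790572}{17199}\right) 18893 = - \frac{1570252753828}{2457}$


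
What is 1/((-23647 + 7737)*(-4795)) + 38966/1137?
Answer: 2972655743837/86739967650 ≈ 34.271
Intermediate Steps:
1/((-23647 + 7737)*(-4795)) + 38966/1137 = -1/4795/(-15910) + 38966*(1/1137) = -1/15910*(-1/4795) + 38966/1137 = 1/76288450 + 38966/1137 = 2972655743837/86739967650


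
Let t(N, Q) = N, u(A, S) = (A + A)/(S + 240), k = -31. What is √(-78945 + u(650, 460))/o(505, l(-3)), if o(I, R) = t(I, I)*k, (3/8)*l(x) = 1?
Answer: -I*√3868214/109585 ≈ -0.017947*I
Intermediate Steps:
u(A, S) = 2*A/(240 + S) (u(A, S) = (2*A)/(240 + S) = 2*A/(240 + S))
l(x) = 8/3 (l(x) = (8/3)*1 = 8/3)
o(I, R) = -31*I (o(I, R) = I*(-31) = -31*I)
√(-78945 + u(650, 460))/o(505, l(-3)) = √(-78945 + 2*650/(240 + 460))/((-31*505)) = √(-78945 + 2*650/700)/(-15655) = √(-78945 + 2*650*(1/700))*(-1/15655) = √(-78945 + 13/7)*(-1/15655) = √(-552602/7)*(-1/15655) = (I*√3868214/7)*(-1/15655) = -I*√3868214/109585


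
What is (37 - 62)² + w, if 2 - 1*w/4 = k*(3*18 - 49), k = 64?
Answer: -647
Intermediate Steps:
w = -1272 (w = 8 - 256*(3*18 - 49) = 8 - 256*(54 - 49) = 8 - 256*5 = 8 - 4*320 = 8 - 1280 = -1272)
(37 - 62)² + w = (37 - 62)² - 1272 = (-25)² - 1272 = 625 - 1272 = -647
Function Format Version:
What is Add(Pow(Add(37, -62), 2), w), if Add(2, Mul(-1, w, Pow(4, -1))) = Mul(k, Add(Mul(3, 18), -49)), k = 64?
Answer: -647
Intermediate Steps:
w = -1272 (w = Add(8, Mul(-4, Mul(64, Add(Mul(3, 18), -49)))) = Add(8, Mul(-4, Mul(64, Add(54, -49)))) = Add(8, Mul(-4, Mul(64, 5))) = Add(8, Mul(-4, 320)) = Add(8, -1280) = -1272)
Add(Pow(Add(37, -62), 2), w) = Add(Pow(Add(37, -62), 2), -1272) = Add(Pow(-25, 2), -1272) = Add(625, -1272) = -647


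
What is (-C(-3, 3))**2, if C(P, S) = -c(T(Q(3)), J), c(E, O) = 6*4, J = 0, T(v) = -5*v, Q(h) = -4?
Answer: 576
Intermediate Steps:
c(E, O) = 24
C(P, S) = -24 (C(P, S) = -1*24 = -24)
(-C(-3, 3))**2 = (-1*(-24))**2 = 24**2 = 576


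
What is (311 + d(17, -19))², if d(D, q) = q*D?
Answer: 144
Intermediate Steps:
d(D, q) = D*q
(311 + d(17, -19))² = (311 + 17*(-19))² = (311 - 323)² = (-12)² = 144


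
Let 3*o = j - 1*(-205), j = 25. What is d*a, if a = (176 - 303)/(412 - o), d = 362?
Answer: -68961/503 ≈ -137.10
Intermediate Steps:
o = 230/3 (o = (25 - 1*(-205))/3 = (25 + 205)/3 = (⅓)*230 = 230/3 ≈ 76.667)
a = -381/1006 (a = (176 - 303)/(412 - 1*230/3) = -127/(412 - 230/3) = -127/1006/3 = -127*3/1006 = -381/1006 ≈ -0.37873)
d*a = 362*(-381/1006) = -68961/503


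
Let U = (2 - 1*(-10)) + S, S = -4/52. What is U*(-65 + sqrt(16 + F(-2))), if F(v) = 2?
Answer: -775 + 465*sqrt(2)/13 ≈ -724.42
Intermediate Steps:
S = -1/13 (S = -4*1/52 = -1/13 ≈ -0.076923)
U = 155/13 (U = (2 - 1*(-10)) - 1/13 = (2 + 10) - 1/13 = 12 - 1/13 = 155/13 ≈ 11.923)
U*(-65 + sqrt(16 + F(-2))) = 155*(-65 + sqrt(16 + 2))/13 = 155*(-65 + sqrt(18))/13 = 155*(-65 + 3*sqrt(2))/13 = -775 + 465*sqrt(2)/13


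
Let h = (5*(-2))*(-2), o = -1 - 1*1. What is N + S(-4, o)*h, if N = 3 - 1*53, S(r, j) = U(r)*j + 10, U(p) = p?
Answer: 310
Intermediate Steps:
o = -2 (o = -1 - 1 = -2)
S(r, j) = 10 + j*r (S(r, j) = r*j + 10 = j*r + 10 = 10 + j*r)
N = -50 (N = 3 - 53 = -50)
h = 20 (h = -10*(-2) = 20)
N + S(-4, o)*h = -50 + (10 - 2*(-4))*20 = -50 + (10 + 8)*20 = -50 + 18*20 = -50 + 360 = 310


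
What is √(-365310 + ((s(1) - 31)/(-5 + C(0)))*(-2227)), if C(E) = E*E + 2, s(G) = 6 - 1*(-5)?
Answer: I*√3421410/3 ≈ 616.57*I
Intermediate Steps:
s(G) = 11 (s(G) = 6 + 5 = 11)
C(E) = 2 + E² (C(E) = E² + 2 = 2 + E²)
√(-365310 + ((s(1) - 31)/(-5 + C(0)))*(-2227)) = √(-365310 + ((11 - 31)/(-5 + (2 + 0²)))*(-2227)) = √(-365310 - 20/(-5 + (2 + 0))*(-2227)) = √(-365310 - 20/(-5 + 2)*(-2227)) = √(-365310 - 20/(-3)*(-2227)) = √(-365310 - 20*(-⅓)*(-2227)) = √(-365310 + (20/3)*(-2227)) = √(-365310 - 44540/3) = √(-1140470/3) = I*√3421410/3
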